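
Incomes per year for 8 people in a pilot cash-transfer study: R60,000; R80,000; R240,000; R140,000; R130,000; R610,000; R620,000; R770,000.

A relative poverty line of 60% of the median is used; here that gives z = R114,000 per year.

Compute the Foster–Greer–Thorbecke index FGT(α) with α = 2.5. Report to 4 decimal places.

0.0254

Below z: R60,000, R80,000 (q = 2 of N = 8).
Shortfall ratios: (114000−60000)/114000 = 0.4737; (114000−80000)/114000 = 0.2982.
Raised to α = 2.5: 0.15443; 0.04858.
Sum = 0.203004; FGT(2.5) = 0.203004 / 8 = 0.0254.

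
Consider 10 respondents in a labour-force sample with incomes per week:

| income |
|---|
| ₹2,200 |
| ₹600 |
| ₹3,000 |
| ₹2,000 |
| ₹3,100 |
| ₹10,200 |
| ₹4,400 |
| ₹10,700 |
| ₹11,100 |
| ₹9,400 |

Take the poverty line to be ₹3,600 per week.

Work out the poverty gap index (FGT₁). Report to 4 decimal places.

Incomes under z: ₹600, ₹2,000, ₹2,200, ₹3,000, ₹3,100 (q = 5 of N = 10).
Normalized shortfalls: (3600−600)/3600 = 0.8333; (3600−2000)/3600 = 0.4444; (3600−2200)/3600 = 0.3889; (3600−3000)/3600 = 0.1667; (3600−3100)/3600 = 0.1389.
Σ = 1.972222. Dividing by the full population N = 10 gives P₁ = 0.1972.

0.1972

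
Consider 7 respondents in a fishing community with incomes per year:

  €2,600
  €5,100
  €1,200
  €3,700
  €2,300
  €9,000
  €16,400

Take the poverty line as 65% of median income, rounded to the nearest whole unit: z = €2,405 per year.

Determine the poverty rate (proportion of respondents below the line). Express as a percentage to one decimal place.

2 of the 7 respondents have income below €2,405.
H = 2/7 = 28.6%.

28.6%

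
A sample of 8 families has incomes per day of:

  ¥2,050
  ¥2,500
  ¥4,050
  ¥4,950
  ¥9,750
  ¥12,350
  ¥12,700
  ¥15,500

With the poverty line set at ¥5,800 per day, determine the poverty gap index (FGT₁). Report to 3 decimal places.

Below the line: ¥2,050, ¥2,500, ¥4,050, ¥4,950 (q = 4 of N = 8).
Gap ratios (z−y)/z: (5800−2050)/5800 = 0.6466; (5800−2500)/5800 = 0.5690; (5800−4050)/5800 = 0.3017; (5800−4950)/5800 = 0.1466.
Σ = 1.663793. Dividing by the full population N = 8 gives P₁ = 0.208.

0.208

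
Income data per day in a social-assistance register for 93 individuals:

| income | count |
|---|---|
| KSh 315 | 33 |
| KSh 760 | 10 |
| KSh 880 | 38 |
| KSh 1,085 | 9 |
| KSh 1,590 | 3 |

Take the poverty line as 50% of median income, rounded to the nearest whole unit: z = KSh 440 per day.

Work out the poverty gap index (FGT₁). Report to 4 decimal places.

Incomes under z: 33×KSh 315 (q = 33 of N = 93).
Shortfall ratios: (440−315)/440 = 0.2841 (×33).
Σ = 9.375000. Dividing by the full population N = 93 gives P₁ = 0.1008.

0.1008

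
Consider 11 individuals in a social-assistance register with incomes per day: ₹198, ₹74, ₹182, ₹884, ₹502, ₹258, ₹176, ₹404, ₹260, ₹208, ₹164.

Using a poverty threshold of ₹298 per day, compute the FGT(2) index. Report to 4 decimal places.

0.1204

Poor units: ₹74, ₹164, ₹176, ₹182, ₹198, ₹208, ₹258, ₹260 (q = 8 of N = 11).
Relative gaps: (298−74)/298 = 0.7517; (298−164)/298 = 0.4497; (298−176)/298 = 0.4094; (298−182)/298 = 0.3893; (298−198)/298 = 0.3356; (298−208)/298 = 0.3020; (298−258)/298 = 0.1342; (298−260)/298 = 0.1275.
Squared: 0.5650; 0.2022; 0.1676; 0.1515; 0.1126; 0.0912; 0.0180; 0.0163.
Sum = 1.324445; P₂ = 1.324445 / 11 = 0.1204.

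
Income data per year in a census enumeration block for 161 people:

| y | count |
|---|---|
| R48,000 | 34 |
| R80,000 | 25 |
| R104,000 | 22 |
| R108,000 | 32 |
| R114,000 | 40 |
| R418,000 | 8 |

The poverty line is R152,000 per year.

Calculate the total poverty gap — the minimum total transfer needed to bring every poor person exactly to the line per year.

R9,320,000

Poor units: 34×R48,000, 25×R80,000, 22×R104,000, 32×R108,000, 40×R114,000 (q = 153 of N = 161).
Individual gaps: 34×(152000−48000) = 3536000; 25×(152000−80000) = 1800000; 22×(152000−104000) = 1056000; 32×(152000−108000) = 1408000; 40×(152000−114000) = 1520000.
Aggregate gap = R9,320,000.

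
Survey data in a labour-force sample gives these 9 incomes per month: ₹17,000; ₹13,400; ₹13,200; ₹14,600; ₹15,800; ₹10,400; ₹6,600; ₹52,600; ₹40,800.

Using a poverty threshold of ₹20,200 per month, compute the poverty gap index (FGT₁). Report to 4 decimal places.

Poor units: ₹6,600, ₹10,400, ₹13,200, ₹13,400, ₹14,600, ₹15,800, ₹17,000 (q = 7 of N = 9).
Gap ratios (z−y)/z: (20200−6600)/20200 = 0.6733; (20200−10400)/20200 = 0.4851; (20200−13200)/20200 = 0.3465; (20200−13400)/20200 = 0.3366; (20200−14600)/20200 = 0.2772; (20200−15800)/20200 = 0.2178; (20200−17000)/20200 = 0.1584.
Σ = 2.495050. Dividing by the full population N = 9 gives P₁ = 0.2772.

0.2772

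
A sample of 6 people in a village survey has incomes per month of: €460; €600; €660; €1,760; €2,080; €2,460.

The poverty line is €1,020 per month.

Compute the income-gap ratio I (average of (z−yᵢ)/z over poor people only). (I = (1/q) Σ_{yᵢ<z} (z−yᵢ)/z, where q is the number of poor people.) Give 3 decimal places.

Poor units: €460, €600, €660 (q = 3 of N = 6).
Shortfall ratios (z−y)/z: 0.5490, 0.4118, 0.3529; sum = 1.313725.
The income-gap ratio divides by q (the poor only): 1.313725 / 3 = 0.438.

0.438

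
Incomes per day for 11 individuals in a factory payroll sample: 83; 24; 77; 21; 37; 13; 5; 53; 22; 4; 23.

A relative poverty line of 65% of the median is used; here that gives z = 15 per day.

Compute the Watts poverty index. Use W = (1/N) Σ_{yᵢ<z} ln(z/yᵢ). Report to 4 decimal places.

0.2330

Below z: 4, 5, 13 (q = 3 of N = 11).
Log gaps: ln(15/4) = 1.3218; ln(15/5) = 1.0986; ln(15/13) = 0.1431.
W = 2.563469 / 11 = 0.2330.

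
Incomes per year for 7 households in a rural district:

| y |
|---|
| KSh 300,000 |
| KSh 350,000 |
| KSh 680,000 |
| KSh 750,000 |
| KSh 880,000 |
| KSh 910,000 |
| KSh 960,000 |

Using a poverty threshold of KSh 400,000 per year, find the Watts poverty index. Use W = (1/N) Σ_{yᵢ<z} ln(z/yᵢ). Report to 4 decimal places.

Incomes under z: KSh 300,000, KSh 350,000 (q = 2 of N = 7).
Log gaps: ln(400000/300000) = 0.2877; ln(400000/350000) = 0.1335.
W = 0.421213 / 7 = 0.0602.

0.0602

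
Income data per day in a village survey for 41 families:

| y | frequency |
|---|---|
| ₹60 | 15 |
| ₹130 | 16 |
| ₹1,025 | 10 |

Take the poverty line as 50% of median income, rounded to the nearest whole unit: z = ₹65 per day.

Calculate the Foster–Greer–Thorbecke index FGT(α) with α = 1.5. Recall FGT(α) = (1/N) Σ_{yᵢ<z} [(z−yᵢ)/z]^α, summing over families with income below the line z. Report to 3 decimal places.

0.008

Below z: 15×₹60 (q = 15 of N = 41).
Shortfall ratios: (65−60)/65 = 0.0769 (×15).
Raised to α = 1.5: 0.02133 (×15).
Sum = 0.320019; FGT(1.5) = 0.320019 / 41 = 0.008.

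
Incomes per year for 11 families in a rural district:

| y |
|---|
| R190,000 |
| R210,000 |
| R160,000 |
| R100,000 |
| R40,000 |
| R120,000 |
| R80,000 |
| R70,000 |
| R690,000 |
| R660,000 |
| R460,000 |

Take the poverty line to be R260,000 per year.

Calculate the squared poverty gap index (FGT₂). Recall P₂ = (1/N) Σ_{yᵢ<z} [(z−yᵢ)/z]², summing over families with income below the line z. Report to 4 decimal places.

Below z: R40,000, R70,000, R80,000, R100,000, R120,000, R160,000, R190,000, R210,000 (q = 8 of N = 11).
Relative gaps: (260000−40000)/260000 = 0.8462; (260000−70000)/260000 = 0.7308; (260000−80000)/260000 = 0.6923; (260000−100000)/260000 = 0.6154; (260000−120000)/260000 = 0.5385; (260000−160000)/260000 = 0.3846; (260000−190000)/260000 = 0.2692; (260000−210000)/260000 = 0.1923.
Squared: 0.7160; 0.5340; 0.4793; 0.3787; 0.2899; 0.1479; 0.0725; 0.0370.
Sum = 2.655325; P₂ = 2.655325 / 11 = 0.2414.

0.2414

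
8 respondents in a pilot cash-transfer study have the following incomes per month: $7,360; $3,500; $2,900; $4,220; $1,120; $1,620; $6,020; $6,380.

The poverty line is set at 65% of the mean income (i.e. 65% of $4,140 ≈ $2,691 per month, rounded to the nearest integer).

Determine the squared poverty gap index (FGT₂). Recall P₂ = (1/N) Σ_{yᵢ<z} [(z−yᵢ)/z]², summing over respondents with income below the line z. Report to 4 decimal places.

Below the line: $1,120, $1,620 (q = 2 of N = 8).
Gap ratios (z−y)/z: (2691−1120)/2691 = 0.5838; (2691−1620)/2691 = 0.3980.
Squared: 0.3408; 0.1584.
Sum = 0.499219; P₂ = 0.499219 / 8 = 0.0624.

0.0624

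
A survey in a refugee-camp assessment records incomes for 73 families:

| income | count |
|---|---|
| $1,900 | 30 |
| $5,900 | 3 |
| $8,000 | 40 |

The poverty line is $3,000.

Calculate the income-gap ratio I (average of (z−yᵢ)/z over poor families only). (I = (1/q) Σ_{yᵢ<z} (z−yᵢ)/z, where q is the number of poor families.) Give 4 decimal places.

Incomes under z: 30×$1,900 (q = 30 of N = 73).
Relative gaps: 0.3667 (×30); sum = 11.000000.
The income-gap ratio divides by q (the poor only): 11.000000 / 30 = 0.3667.

0.3667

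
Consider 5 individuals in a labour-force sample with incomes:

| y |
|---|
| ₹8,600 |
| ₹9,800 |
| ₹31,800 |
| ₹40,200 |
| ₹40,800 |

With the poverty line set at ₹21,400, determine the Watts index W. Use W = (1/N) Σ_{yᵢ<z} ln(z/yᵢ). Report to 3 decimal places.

Below z: ₹8,600, ₹9,800 (q = 2 of N = 5).
Log gaps: ln(21400/8600) = 0.9116; ln(21400/9800) = 0.7810.
W = 1.692637 / 5 = 0.339.

0.339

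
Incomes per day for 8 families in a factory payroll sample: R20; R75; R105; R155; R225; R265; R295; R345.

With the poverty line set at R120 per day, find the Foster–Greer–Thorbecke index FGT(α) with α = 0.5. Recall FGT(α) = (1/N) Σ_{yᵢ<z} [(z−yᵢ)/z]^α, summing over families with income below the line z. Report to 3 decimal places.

Below the line: R20, R75, R105 (q = 3 of N = 8).
Gap ratios (z−y)/z: (120−20)/120 = 0.8333; (120−75)/120 = 0.3750; (120−105)/120 = 0.1250.
Raised to α = 0.5: 0.91287; 0.61237; 0.35355.
Sum = 1.878797; FGT(0.5) = 1.878797 / 8 = 0.235.

0.235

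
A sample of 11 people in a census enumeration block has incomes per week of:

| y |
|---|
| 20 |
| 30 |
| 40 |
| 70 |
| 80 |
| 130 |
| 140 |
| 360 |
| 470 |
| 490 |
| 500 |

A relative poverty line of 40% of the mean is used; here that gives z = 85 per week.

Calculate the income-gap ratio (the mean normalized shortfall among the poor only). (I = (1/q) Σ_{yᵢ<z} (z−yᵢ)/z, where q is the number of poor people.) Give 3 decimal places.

0.435

Below the line: 20, 30, 40, 70, 80 (q = 5 of N = 11).
Shortfall ratios (z−y)/z: 0.7647, 0.6471, 0.5294, 0.1765, 0.0588; sum = 2.176471.
I averages over the q = 5 poor units only: 2.176471 / 5 = 0.435.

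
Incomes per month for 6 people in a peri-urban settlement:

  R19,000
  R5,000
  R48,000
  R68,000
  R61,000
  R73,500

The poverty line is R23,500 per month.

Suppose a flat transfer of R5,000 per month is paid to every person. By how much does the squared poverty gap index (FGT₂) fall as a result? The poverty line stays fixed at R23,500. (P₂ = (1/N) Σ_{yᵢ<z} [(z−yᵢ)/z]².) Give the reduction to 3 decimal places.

Before: below the line — R5,000, R19,000; squared poverty gap index (FGT₂) = 0.10940.
After the R5,000 transfer: below the line — R10,000; squared poverty gap index (FGT₂) = 0.05500.
Reduction = 0.10940 − 0.05500 = 0.054.

0.054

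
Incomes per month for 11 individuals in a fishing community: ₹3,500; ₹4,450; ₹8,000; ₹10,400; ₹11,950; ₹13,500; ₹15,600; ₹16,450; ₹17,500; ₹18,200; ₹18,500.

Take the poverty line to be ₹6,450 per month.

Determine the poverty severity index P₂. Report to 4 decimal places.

0.0278

Poor units: ₹3,500, ₹4,450 (q = 2 of N = 11).
Gap ratios (z−y)/z: (6450−3500)/6450 = 0.4574; (6450−4450)/6450 = 0.3101.
Squared: 0.2092; 0.0961.
Sum = 0.305330; P₂ = 0.305330 / 11 = 0.0278.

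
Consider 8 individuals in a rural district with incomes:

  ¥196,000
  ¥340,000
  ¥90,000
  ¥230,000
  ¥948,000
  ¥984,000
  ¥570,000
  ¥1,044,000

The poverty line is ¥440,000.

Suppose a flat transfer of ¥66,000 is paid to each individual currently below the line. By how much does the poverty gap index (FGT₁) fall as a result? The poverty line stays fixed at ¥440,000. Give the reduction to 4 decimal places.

Before: below the line — ¥90,000, ¥196,000, ¥230,000, ¥340,000; poverty gap index (FGT₁) = 0.256818.
After the ¥66,000 transfer: below the line — ¥156,000, ¥262,000, ¥296,000, ¥406,000; poverty gap index (FGT₁) = 0.181818.
Reduction = 0.256818 − 0.181818 = 0.0750.

0.0750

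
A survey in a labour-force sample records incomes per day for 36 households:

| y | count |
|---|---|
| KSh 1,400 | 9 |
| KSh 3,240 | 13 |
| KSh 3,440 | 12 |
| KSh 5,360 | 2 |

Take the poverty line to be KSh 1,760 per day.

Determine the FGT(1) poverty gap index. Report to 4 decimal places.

0.0511

Below z: 9×KSh 1,400 (q = 9 of N = 36).
Shortfall ratios: (1760−1400)/1760 = 0.2045 (×9).
Sum of shortfalls = 1.840909; P₁ averages over all N: 1.840909 / 36 = 0.0511.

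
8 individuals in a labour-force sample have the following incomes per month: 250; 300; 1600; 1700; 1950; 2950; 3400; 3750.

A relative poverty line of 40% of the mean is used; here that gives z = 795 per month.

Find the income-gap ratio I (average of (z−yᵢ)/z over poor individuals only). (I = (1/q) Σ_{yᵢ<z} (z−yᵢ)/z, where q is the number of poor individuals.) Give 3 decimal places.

0.654

Incomes under z: 250, 300 (q = 2 of N = 8).
Shortfall ratios (z−y)/z: 0.6855, 0.6226; sum = 1.308176.
The income-gap ratio divides by q (the poor only): 1.308176 / 2 = 0.654.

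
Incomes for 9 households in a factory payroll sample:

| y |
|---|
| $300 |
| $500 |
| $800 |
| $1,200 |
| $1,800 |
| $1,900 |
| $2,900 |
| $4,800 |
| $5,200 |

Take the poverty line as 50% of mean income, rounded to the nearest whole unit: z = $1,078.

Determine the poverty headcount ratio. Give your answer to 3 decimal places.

0.333

3 of the 9 households have income below $1,078.
H = 3/9 = 0.333.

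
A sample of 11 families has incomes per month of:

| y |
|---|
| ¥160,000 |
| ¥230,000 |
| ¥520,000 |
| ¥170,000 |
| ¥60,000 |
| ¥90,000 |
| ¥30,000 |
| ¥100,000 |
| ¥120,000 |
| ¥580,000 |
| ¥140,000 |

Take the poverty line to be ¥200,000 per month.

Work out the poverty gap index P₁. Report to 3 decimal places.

Incomes under z: ¥30,000, ¥60,000, ¥90,000, ¥100,000, ¥120,000, ¥140,000, ¥160,000, ¥170,000 (q = 8 of N = 11).
Shortfall ratios: (200000−30000)/200000 = 0.8500; (200000−60000)/200000 = 0.7000; (200000−90000)/200000 = 0.5500; (200000−100000)/200000 = 0.5000; (200000−120000)/200000 = 0.4000; (200000−140000)/200000 = 0.3000; (200000−160000)/200000 = 0.2000; (200000−170000)/200000 = 0.1500.
Sum of shortfalls = 3.650000; P₁ averages over all N: 3.650000 / 11 = 0.332.

0.332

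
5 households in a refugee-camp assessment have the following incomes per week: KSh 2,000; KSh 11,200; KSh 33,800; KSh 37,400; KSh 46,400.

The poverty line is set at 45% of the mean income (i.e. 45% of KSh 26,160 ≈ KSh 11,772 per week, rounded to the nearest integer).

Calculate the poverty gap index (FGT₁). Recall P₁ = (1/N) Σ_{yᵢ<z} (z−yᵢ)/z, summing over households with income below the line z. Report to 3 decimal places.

Poor units: KSh 2,000, KSh 11,200 (q = 2 of N = 5).
Shortfall ratios: (11772−2000)/11772 = 0.8301; (11772−11200)/11772 = 0.0486.
Sum of shortfalls = 0.878695; P₁ averages over all N: 0.878695 / 5 = 0.176.

0.176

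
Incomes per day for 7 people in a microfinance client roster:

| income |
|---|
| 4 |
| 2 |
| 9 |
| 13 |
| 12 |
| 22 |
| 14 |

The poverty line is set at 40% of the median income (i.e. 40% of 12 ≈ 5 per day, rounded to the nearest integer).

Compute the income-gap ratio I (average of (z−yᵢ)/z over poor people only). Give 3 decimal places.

Below the line: 2, 4 (q = 2 of N = 7).
Shortfall ratios (z−y)/z: 0.6000, 0.2000; sum = 0.800000.
The income-gap ratio divides by q (the poor only): 0.800000 / 2 = 0.400.

0.400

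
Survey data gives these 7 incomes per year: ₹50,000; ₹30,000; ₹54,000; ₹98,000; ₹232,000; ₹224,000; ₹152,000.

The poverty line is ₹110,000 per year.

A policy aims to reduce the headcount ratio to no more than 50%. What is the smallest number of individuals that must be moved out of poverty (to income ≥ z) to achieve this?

4 of the 7 individuals are poor, so H = 4/7 = 0.571.
A headcount ratio of at most 50% allows at most ⌊0.50 × 7⌋ = 3 poor individuals.
So at least 4 − 3 = 1 must be lifted.

1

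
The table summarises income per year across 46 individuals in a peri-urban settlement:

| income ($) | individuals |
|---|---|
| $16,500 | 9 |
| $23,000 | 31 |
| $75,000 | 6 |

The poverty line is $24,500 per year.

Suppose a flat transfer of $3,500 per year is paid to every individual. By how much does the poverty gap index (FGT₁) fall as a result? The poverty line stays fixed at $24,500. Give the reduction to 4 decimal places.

Before: below the line — 9×$16,500, 31×$23,000; poverty gap index (FGT₁) = 0.105146.
After the $3,500 transfer: below the line — 9×$20,000; poverty gap index (FGT₁) = 0.035936.
Reduction = 0.105146 − 0.035936 = 0.0692.

0.0692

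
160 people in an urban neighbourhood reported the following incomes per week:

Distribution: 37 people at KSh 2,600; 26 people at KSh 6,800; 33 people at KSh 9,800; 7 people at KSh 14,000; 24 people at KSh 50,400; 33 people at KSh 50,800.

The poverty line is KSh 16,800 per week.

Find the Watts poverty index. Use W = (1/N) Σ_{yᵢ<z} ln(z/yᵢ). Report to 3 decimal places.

0.698

Incomes under z: 37×KSh 2,600, 26×KSh 6,800, 33×KSh 9,800, 7×KSh 14,000 (q = 103 of N = 160).
Log shortfalls: ln(16800/2600) = 1.8659 (×37); ln(16800/6800) = 0.9045 (×26); ln(16800/9800) = 0.5390 (×33); ln(16800/14000) = 0.1823 (×7).
W = 111.616094 / 160 = 0.698.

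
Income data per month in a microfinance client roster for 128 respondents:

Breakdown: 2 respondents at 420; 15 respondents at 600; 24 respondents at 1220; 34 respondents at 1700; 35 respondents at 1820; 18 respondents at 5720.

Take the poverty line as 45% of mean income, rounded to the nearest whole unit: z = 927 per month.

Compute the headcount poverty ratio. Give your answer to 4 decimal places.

17 of the 128 respondents have income below 927.
H = 17/128 = 0.1328.

0.1328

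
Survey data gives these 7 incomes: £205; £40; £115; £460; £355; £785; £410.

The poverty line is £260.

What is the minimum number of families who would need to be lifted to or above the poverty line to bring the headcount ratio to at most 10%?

Currently q = 3 of N = 7 are below the line (H = 0.429).
A headcount ratio of at most 10% allows at most ⌊0.10 × 7⌋ = 0 poor families.
So at least 3 − 0 = 3 must be lifted.

3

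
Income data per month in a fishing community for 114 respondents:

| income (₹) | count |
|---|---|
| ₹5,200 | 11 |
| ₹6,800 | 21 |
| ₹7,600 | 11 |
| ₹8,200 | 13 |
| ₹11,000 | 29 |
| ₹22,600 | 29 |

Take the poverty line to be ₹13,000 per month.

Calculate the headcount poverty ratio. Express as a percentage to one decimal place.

85 of the 114 respondents have income below ₹13,000.
H = 85/114 = 74.6%.

74.6%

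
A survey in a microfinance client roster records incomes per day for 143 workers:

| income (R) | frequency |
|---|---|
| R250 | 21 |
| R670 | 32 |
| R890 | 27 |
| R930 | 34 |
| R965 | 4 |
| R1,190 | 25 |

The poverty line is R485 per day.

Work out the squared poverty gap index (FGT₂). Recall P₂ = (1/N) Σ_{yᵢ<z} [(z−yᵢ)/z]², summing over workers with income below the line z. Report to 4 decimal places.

0.0345

Incomes under z: 21×R250 (q = 21 of N = 143).
Normalized shortfalls: (485−250)/485 = 0.4845 (×21).
Squared: 0.2348 (×21).
Sum = 4.930280; P₂ = 4.930280 / 143 = 0.0345.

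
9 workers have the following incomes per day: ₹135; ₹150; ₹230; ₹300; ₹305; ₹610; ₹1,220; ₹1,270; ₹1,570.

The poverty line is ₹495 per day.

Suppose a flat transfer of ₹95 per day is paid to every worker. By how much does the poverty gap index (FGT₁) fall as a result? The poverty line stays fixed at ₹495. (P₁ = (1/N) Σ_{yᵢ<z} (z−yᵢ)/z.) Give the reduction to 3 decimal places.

Before: below the line — ₹135, ₹150, ₹230, ₹300, ₹305; poverty gap index (FGT₁) = 0.30415.
After the ₹95 transfer: below the line — ₹230, ₹245, ₹325, ₹395, ₹400; poverty gap index (FGT₁) = 0.19753.
Reduction = 0.30415 − 0.19753 = 0.107.

0.107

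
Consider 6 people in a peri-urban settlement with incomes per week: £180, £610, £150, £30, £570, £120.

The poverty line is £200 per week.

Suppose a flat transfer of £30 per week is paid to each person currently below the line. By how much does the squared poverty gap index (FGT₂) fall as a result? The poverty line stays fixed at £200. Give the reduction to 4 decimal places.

0.0654

Before: below the line — £30, £120, £150, £180; squared poverty gap index (FGT₂) = 0.159167.
After the £30 transfer: below the line — £60, £150, £180; squared poverty gap index (FGT₂) = 0.093750.
Reduction = 0.159167 − 0.093750 = 0.0654.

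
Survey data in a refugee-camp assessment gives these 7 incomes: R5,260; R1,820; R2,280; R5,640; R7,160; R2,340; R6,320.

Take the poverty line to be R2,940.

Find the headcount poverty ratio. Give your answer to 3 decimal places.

3 of the 7 households have income below R2,940.
H = 3/7 = 0.429.

0.429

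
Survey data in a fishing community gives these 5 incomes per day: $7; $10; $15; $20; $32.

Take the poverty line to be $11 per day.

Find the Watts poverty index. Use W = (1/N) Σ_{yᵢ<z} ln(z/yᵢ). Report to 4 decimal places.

Below z: $7, $10 (q = 2 of N = 5).
ln(z/y) terms: ln(11/7) = 0.4520; ln(11/10) = 0.0953.
W = 0.547295 / 5 = 0.1095.

0.1095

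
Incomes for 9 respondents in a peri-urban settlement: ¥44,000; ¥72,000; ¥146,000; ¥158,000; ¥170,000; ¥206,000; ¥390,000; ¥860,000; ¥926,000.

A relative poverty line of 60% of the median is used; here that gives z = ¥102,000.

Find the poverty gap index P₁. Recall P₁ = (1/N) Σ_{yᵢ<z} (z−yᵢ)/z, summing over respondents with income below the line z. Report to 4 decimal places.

Incomes under z: ¥44,000, ¥72,000 (q = 2 of N = 9).
Shortfall ratios: (102000−44000)/102000 = 0.5686; (102000−72000)/102000 = 0.2941.
Σ = 0.862745. Dividing by the full population N = 9 gives P₁ = 0.0959.

0.0959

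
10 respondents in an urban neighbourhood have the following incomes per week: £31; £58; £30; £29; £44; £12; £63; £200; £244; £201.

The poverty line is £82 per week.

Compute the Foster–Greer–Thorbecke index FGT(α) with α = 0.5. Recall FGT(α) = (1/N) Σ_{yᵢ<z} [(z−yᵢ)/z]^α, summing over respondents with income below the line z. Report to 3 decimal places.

Below z: £12, £29, £30, £31, £44, £58, £63 (q = 7 of N = 10).
Normalized shortfalls: (82−12)/82 = 0.8537; (82−29)/82 = 0.6463; (82−30)/82 = 0.6341; (82−31)/82 = 0.6220; (82−44)/82 = 0.4634; (82−58)/82 = 0.2927; (82−63)/82 = 0.2317.
Raised to α = 0.5: 0.92394; 0.80395; 0.79633; 0.78864; 0.68075; 0.54100; 0.48136.
Sum = 5.015969; FGT(0.5) = 5.015969 / 10 = 0.502.

0.502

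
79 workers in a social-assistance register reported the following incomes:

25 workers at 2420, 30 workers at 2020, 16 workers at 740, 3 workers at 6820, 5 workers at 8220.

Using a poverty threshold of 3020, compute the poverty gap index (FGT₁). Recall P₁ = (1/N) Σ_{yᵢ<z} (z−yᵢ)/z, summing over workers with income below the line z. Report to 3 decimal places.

0.342

Below the line: 16×740, 30×2020, 25×2420 (q = 71 of N = 79).
Shortfall ratios: (3020−740)/3020 = 0.7550 (×16); (3020−2020)/3020 = 0.3311 (×30); (3020−2420)/3020 = 0.1987 (×25).
Sum of shortfalls = 26.980132; P₁ averages over all N: 26.980132 / 79 = 0.342.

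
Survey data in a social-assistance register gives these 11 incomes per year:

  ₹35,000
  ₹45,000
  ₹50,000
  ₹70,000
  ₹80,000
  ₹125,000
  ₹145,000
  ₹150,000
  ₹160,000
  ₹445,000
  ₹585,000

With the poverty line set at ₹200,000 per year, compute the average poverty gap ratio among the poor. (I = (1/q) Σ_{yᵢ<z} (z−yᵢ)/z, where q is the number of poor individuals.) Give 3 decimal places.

0.522

Incomes under z: ₹35,000, ₹45,000, ₹50,000, ₹70,000, ₹80,000, ₹125,000, ₹145,000, ₹150,000, ₹160,000 (q = 9 of N = 11).
Shortfall ratios (z−y)/z: 0.8250, 0.7750, 0.7500, 0.6500, 0.6000, 0.3750, 0.2750, 0.2500, 0.2000; sum = 4.700000.
I averages over the q = 9 poor units only: 4.700000 / 9 = 0.522.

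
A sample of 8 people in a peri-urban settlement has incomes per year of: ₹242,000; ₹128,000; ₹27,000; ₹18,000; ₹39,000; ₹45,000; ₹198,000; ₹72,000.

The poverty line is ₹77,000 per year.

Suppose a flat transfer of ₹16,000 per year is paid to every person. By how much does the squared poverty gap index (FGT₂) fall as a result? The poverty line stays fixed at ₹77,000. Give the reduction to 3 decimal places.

0.100

Before: below the line — ₹18,000, ₹27,000, ₹39,000, ₹45,000, ₹72,000; squared poverty gap index (FGT₂) = 0.17866.
After the ₹16,000 transfer: below the line — ₹34,000, ₹43,000, ₹55,000, ₹61,000; squared poverty gap index (FGT₂) = 0.07896.
Reduction = 0.17866 − 0.07896 = 0.100.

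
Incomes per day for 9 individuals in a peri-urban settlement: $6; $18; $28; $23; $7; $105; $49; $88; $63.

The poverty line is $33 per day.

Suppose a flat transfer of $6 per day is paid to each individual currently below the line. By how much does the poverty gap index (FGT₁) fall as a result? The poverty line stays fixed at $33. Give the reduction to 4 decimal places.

0.0976

Before: below the line — $6, $7, $18, $23, $28; poverty gap index (FGT₁) = 0.279461.
After the $6 transfer: below the line — $12, $13, $24, $29; poverty gap index (FGT₁) = 0.181818.
Reduction = 0.279461 − 0.181818 = 0.0976.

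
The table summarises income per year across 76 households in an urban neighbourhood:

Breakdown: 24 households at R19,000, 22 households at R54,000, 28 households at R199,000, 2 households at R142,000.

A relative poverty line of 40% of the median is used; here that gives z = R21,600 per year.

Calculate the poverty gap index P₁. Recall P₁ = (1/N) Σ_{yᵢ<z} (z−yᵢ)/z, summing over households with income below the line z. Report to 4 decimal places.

0.0380

Poor units: 24×R19,000 (q = 24 of N = 76).
Gap ratios (z−y)/z: (21600−19000)/21600 = 0.1204 (×24).
Sum of shortfalls = 2.888889; P₁ averages over all N: 2.888889 / 76 = 0.0380.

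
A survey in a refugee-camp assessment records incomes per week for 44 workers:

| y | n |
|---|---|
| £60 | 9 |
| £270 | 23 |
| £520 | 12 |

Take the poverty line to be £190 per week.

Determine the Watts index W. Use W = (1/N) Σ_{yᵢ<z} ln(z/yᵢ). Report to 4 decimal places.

Below the line: 9×£60 (q = 9 of N = 44).
Log shortfalls: ln(190/60) = 1.1527 (×9).
W = 10.374116 / 44 = 0.2358.

0.2358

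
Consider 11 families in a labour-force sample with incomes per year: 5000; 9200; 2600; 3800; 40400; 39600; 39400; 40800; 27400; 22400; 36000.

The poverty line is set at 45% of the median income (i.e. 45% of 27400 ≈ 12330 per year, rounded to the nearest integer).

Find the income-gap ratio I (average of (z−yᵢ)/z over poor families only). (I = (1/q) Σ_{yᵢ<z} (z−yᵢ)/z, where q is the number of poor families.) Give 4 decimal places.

0.5823

Below the line: 2600, 3800, 5000, 9200 (q = 4 of N = 11).
Shortfall ratios (z−y)/z: 0.7891, 0.6918, 0.5945, 0.2539; sum = 2.329278.
I averages over the q = 4 poor units only: 2.329278 / 4 = 0.5823.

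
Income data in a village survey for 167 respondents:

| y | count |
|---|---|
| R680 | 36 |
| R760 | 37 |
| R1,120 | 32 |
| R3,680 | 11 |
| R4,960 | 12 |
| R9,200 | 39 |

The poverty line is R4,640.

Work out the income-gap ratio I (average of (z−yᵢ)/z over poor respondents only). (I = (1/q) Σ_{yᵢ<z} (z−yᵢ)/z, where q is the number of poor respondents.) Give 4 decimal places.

0.7605

Below the line: 36×R680, 37×R760, 32×R1,120, 11×R3,680 (q = 116 of N = 167).
Shortfall ratios (z−y)/z: 0.8534 (×36), 0.8362 (×37), 0.7586 (×32), 0.2069 (×11); sum = 88.215517.
The income-gap ratio divides by q (the poor only): 88.215517 / 116 = 0.7605.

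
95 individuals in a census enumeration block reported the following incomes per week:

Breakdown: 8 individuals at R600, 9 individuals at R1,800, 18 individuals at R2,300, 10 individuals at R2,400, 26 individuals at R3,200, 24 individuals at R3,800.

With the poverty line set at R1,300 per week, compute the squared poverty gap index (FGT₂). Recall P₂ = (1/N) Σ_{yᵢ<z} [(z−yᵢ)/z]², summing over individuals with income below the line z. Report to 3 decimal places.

Below the line: 8×R600 (q = 8 of N = 95).
Gap ratios (z−y)/z: (1300−600)/1300 = 0.5385 (×8).
Squared: 0.2899 (×8).
Sum = 2.319527; P₂ = 2.319527 / 95 = 0.024.

0.024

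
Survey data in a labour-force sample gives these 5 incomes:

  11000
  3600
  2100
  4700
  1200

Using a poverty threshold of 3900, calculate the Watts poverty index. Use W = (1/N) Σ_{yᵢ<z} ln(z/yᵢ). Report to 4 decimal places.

0.3755

Below z: 1200, 2100, 3600 (q = 3 of N = 5).
Log gaps: ln(3900/1200) = 1.1787; ln(3900/2100) = 0.6190; ln(3900/3600) = 0.0800.
W = 1.877737 / 5 = 0.3755.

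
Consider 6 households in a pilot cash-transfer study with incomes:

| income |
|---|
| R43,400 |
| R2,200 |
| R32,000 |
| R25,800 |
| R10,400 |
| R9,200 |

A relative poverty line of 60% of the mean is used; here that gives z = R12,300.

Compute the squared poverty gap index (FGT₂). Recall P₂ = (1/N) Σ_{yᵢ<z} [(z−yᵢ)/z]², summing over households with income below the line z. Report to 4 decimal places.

0.1269

Poor units: R2,200, R9,200, R10,400 (q = 3 of N = 6).
Relative gaps: (12300−2200)/12300 = 0.8211; (12300−9200)/12300 = 0.2520; (12300−10400)/12300 = 0.1545.
Squared: 0.6743; 0.0635; 0.0239.
Sum = 0.761650; P₂ = 0.761650 / 6 = 0.1269.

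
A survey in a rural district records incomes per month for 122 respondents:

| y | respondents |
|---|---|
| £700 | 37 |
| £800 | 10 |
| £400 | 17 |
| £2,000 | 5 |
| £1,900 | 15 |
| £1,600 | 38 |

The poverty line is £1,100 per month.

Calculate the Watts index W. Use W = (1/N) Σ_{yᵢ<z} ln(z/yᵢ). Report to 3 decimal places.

Poor units: 17×£400, 37×£700, 10×£800 (q = 64 of N = 122).
Log gaps: ln(1100/400) = 1.0116 (×17); ln(1100/700) = 0.4520 (×37); ln(1100/800) = 0.3185 (×10).
W = 37.105202 / 122 = 0.304.

0.304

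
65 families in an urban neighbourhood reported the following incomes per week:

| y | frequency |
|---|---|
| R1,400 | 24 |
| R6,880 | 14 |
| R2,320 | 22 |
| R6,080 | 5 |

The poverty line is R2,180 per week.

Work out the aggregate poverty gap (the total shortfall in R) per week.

Below z: 24×R1,400 (q = 24 of N = 65).
Individual gaps: 24×(2180−1400) = 18720.
Aggregate gap = R18,720.

R18,720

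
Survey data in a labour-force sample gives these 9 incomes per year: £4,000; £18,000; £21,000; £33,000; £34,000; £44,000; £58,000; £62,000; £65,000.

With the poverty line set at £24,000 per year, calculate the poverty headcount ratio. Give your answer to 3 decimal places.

3 of the 9 respondents have income below £24,000.
H = 3/9 = 0.333.

0.333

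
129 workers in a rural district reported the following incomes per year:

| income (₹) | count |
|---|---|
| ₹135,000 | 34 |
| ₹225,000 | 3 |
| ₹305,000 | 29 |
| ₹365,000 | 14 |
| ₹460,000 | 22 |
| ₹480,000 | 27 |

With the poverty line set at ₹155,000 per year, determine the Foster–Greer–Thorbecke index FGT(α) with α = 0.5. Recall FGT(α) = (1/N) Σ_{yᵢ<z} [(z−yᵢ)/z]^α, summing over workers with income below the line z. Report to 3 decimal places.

0.095

Below the line: 34×₹135,000 (q = 34 of N = 129).
Normalized shortfalls: (155000−135000)/155000 = 0.1290 (×34).
Raised to α = 0.5: 0.35921 (×34).
Sum = 12.213161; FGT(0.5) = 12.213161 / 129 = 0.095.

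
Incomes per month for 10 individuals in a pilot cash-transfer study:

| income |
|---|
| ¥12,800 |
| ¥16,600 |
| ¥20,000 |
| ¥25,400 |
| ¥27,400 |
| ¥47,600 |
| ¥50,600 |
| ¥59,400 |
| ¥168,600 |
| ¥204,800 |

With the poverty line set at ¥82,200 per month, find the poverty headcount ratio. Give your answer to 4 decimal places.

0.8000

8 of the 10 individuals have income below ¥82,200.
H = 8/10 = 0.8000.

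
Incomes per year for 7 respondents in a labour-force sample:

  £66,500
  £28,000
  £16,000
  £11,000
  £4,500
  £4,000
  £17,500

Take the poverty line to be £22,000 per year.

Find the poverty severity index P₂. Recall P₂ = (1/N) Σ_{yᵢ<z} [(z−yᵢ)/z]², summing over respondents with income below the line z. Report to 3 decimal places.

Poor units: £4,000, £4,500, £11,000, £16,000, £17,500 (q = 5 of N = 7).
Normalized shortfalls: (22000−4000)/22000 = 0.8182; (22000−4500)/22000 = 0.7955; (22000−11000)/22000 = 0.5000; (22000−16000)/22000 = 0.2727; (22000−17500)/22000 = 0.2045.
Squared: 0.6694; 0.6327; 0.2500; 0.0744; 0.0418.
Sum = 1.668388; P₂ = 1.668388 / 7 = 0.238.

0.238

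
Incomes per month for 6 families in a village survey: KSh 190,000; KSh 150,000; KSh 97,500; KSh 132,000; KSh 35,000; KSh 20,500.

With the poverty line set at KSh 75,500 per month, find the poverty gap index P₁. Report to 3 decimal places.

Incomes under z: KSh 20,500, KSh 35,000 (q = 2 of N = 6).
Normalized shortfalls: (75500−20500)/75500 = 0.7285; (75500−35000)/75500 = 0.5364.
Σ = 1.264901. Dividing by the full population N = 6 gives P₁ = 0.211.

0.211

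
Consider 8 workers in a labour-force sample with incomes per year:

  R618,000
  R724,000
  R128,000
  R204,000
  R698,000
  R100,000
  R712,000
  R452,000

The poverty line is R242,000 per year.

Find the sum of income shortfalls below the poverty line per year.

Poor units: R100,000, R128,000, R204,000 (q = 3 of N = 8).
Individual gaps: 242000−100000 = 142000; 242000−128000 = 114000; 242000−204000 = 38000.
Aggregate gap = R294,000.

R294,000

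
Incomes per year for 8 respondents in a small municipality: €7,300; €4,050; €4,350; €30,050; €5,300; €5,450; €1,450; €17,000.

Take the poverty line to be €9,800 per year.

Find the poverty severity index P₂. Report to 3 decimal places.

Below z: €1,450, €4,050, €4,350, €5,300, €5,450, €7,300 (q = 6 of N = 8).
Shortfall ratios: (9800−1450)/9800 = 0.8520; (9800−4050)/9800 = 0.5867; (9800−4350)/9800 = 0.5561; (9800−5300)/9800 = 0.4592; (9800−5450)/9800 = 0.4439; (9800−7300)/9800 = 0.2551.
Squared: 0.7260; 0.3443; 0.3093; 0.2108; 0.1970; 0.0651.
Sum = 1.852457; P₂ = 1.852457 / 8 = 0.232.

0.232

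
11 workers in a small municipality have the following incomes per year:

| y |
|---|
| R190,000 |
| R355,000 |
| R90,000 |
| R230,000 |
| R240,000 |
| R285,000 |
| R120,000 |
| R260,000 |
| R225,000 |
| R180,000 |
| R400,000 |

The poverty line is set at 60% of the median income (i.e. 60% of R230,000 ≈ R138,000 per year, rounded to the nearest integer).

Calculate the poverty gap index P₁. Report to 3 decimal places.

Poor units: R90,000, R120,000 (q = 2 of N = 11).
Relative gaps: (138000−90000)/138000 = 0.3478; (138000−120000)/138000 = 0.1304.
Sum of shortfalls = 0.478261; P₁ averages over all N: 0.478261 / 11 = 0.043.

0.043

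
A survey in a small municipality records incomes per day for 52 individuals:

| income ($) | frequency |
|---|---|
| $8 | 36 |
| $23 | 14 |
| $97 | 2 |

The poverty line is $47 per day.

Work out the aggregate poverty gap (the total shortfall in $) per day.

Poor units: 36×$8, 14×$23 (q = 50 of N = 52).
Individual gaps: 36×(47−8) = 1404; 14×(47−23) = 336.
Aggregate gap = $1,740.

$1,740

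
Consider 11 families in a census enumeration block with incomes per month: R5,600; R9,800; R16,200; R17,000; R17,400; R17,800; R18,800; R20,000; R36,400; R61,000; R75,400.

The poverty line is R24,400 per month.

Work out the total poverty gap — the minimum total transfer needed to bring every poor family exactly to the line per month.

Incomes under z: R5,600, R9,800, R16,200, R17,000, R17,400, R17,800, R18,800, R20,000 (q = 8 of N = 11).
Individual gaps: 24400−5600 = 18800; 24400−9800 = 14600; 24400−16200 = 8200; 24400−17000 = 7400; 24400−17400 = 7000; 24400−17800 = 6600; 24400−18800 = 5600; 24400−20000 = 4400.
Aggregate gap = R72,600.

R72,600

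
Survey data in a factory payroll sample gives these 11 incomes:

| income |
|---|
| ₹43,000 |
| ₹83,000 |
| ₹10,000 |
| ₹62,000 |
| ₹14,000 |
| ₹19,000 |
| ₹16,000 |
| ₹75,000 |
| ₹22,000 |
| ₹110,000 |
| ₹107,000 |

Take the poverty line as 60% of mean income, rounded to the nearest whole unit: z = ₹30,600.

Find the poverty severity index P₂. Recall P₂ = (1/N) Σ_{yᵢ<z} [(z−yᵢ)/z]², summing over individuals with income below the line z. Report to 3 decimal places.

0.109

Below the line: ₹10,000, ₹14,000, ₹16,000, ₹19,000, ₹22,000 (q = 5 of N = 11).
Shortfall ratios: (30600−10000)/30600 = 0.6732; (30600−14000)/30600 = 0.5425; (30600−16000)/30600 = 0.4771; (30600−19000)/30600 = 0.3791; (30600−22000)/30600 = 0.2810.
Squared: 0.4532; 0.2943; 0.2276; 0.1437; 0.0790.
Sum = 1.197830; P₂ = 1.197830 / 11 = 0.109.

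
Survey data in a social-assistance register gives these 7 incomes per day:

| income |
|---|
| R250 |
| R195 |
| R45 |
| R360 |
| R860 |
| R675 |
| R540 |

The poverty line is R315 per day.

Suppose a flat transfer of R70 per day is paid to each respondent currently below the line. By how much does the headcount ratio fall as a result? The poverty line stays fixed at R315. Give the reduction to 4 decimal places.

0.1429

Before: below the line — R45, R195, R250; headcount ratio = 0.428571.
After the R70 transfer: below the line — R115, R265; headcount ratio = 0.285714.
Reduction = 0.428571 − 0.285714 = 0.1429.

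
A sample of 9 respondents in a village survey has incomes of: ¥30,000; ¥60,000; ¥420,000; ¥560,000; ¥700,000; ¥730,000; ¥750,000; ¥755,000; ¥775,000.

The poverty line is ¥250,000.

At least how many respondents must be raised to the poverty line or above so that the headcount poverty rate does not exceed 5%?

2

Currently q = 2 of N = 9 are below the line (H = 0.222).
A headcount ratio of at most 5% allows at most ⌊0.05 × 9⌋ = 0 poor respondents.
So at least 2 − 0 = 2 must be lifted.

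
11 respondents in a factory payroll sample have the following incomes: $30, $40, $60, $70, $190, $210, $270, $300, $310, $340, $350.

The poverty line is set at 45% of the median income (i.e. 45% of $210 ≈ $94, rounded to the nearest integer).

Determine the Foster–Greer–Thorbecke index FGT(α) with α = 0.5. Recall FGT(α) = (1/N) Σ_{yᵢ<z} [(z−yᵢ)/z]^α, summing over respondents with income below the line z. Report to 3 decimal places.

Poor units: $30, $40, $60, $70 (q = 4 of N = 11).
Gap ratios (z−y)/z: (94−30)/94 = 0.6809; (94−40)/94 = 0.5745; (94−60)/94 = 0.3617; (94−70)/94 = 0.2553.
Raised to α = 0.5: 0.82514; 0.75794; 0.60142; 0.50529.
Sum = 2.689782; FGT(0.5) = 2.689782 / 11 = 0.245.

0.245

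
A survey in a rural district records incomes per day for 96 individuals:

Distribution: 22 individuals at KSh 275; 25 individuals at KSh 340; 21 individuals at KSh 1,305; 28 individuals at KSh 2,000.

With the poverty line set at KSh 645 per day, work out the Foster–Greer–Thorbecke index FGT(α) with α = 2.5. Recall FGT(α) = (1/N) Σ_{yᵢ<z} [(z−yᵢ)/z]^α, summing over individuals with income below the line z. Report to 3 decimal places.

Below the line: 22×KSh 275, 25×KSh 340 (q = 47 of N = 96).
Normalized shortfalls: (645−275)/645 = 0.5736 (×22); (645−340)/645 = 0.4729 (×25).
Raised to α = 2.5: 0.24923 (×22); 0.15376 (×25).
Sum = 9.327181; FGT(2.5) = 9.327181 / 96 = 0.097.

0.097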